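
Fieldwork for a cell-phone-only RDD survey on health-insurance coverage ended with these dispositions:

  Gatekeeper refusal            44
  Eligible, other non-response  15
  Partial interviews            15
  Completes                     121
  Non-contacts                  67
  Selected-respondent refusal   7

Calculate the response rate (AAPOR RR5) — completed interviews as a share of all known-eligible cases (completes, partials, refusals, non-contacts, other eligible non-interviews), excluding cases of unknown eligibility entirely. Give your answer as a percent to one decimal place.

Refusal or break-off = 44 + 7 = 51
Top: 121
Denominator: 121 + 15 + 51 + 67 + 15 = 269
RR5 = 121 / 269 = 0.4498

45.0%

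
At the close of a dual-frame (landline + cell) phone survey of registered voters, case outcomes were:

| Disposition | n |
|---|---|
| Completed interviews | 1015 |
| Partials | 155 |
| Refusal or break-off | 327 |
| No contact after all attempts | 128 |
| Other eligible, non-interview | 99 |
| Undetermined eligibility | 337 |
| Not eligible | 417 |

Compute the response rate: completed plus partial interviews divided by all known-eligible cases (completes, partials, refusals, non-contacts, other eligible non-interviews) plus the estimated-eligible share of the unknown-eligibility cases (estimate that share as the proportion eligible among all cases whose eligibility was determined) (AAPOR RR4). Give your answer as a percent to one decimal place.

58.6%

Top → 1015 + 155 = 1170
Determined eligible → 1015 + 155 + 327 + 128 + 99 = 1724
e = 1724 / (1724 + 417) = 1724 / 2141 = 0.8052
Eligible share of unknowns → 0.8052 × 337 = 271.35
Denominator → 1724 + 271.35 = 1995.35
RR4 = 1170 / 1995.35 = 0.5864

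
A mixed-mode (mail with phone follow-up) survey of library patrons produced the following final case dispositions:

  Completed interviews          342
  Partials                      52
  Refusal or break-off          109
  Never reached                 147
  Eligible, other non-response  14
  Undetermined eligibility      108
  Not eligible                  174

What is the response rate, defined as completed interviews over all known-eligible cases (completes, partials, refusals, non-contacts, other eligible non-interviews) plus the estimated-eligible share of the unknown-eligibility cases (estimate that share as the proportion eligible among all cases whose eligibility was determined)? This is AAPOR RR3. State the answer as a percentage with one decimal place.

Num = 342
Eligible (known) = 342 + 52 + 109 + 147 + 14 = 664
e = 664 / (664 + 174) = 664 / 838 = 0.7924
Eligible share of unknowns = 0.7924 × 108 = 85.58
Base = 664 + 85.58 = 749.58
RR3 = 342 / 749.58 = 0.4563

45.6%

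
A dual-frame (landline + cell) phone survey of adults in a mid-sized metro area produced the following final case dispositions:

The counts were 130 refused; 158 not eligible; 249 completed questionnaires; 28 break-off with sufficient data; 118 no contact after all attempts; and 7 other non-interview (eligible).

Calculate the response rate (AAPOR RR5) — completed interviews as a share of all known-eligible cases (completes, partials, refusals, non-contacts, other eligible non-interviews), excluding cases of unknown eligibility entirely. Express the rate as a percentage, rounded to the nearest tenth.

46.8%

Numerator → 249
Denom → 249 + 28 + 130 + 118 + 7 = 532
RR5 = 249 / 532 = 0.4680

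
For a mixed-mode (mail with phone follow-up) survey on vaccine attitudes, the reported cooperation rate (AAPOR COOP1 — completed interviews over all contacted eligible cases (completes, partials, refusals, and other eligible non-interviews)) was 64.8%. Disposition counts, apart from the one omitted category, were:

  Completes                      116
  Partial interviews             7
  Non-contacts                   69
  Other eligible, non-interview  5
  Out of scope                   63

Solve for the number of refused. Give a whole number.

COOP1 = 116 / D = 0.648
D = 116 / 0.648 = 179.0
Remaining denominator categories sum to 128
refused = 179.0 − 128 ≈ 51

51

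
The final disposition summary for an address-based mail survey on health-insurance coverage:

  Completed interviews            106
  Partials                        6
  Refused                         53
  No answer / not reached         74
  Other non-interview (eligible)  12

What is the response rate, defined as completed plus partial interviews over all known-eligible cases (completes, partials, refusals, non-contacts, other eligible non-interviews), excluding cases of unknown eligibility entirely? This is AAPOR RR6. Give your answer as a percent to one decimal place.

44.6%

Num → 106 + 6 = 112
Base → 106 + 6 + 53 + 74 + 12 = 251
RR6 = 112 / 251 = 0.4462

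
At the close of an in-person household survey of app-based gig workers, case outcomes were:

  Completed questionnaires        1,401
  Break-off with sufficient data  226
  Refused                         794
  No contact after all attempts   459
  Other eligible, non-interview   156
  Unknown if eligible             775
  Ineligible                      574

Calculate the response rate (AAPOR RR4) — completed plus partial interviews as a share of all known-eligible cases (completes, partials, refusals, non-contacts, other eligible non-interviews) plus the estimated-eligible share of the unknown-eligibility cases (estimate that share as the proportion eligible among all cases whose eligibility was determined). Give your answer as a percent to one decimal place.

Numerator = 1401 + 226 = 1627
Known eligible = 1401 + 226 + 794 + 459 + 156 = 3036
e = 3036 / (3036 + 574) = 3036 / 3610 = 0.8410
e × U = 0.8410 × 775 = 651.77
Base = 3036 + 651.77 = 3687.77
RR4 = 1627 / 3687.77 = 0.4412

44.1%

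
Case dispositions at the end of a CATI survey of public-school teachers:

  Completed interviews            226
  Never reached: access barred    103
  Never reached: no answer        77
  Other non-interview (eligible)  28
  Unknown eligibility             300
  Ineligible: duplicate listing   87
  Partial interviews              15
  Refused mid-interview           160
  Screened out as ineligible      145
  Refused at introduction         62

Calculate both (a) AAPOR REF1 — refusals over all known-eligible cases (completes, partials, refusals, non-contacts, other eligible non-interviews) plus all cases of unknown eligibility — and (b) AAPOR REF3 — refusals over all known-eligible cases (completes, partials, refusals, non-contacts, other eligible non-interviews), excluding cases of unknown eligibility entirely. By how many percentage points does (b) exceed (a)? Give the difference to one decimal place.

Declined to participate = 62 + 160 = 222
Non-contacts = 77 + 103 = 180
Not eligible = 145 + 87 = 232
Num → 222
Denominator → 226 + 15 + 222 + 180 + 28 + 300 = 971
REF1 = 222 / 971 = 0.2286
Denominator → 226 + 15 + 222 + 180 + 28 = 671
REF3 = 222 / 671 = 0.3308
Difference = 33.08 − 22.86 = 10.22 percentage points

10.2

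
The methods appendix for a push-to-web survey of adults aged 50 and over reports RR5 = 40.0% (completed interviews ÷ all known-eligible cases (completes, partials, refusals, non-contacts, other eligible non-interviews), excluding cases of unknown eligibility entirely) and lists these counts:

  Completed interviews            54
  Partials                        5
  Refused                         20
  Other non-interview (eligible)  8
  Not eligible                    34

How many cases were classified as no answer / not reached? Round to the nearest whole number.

48

RR5 = 54 / D = 0.400
D = 54 / 0.400 = 135.0
Other denominator terms total 87
no answer / not reached = 135.0 − 87 ≈ 48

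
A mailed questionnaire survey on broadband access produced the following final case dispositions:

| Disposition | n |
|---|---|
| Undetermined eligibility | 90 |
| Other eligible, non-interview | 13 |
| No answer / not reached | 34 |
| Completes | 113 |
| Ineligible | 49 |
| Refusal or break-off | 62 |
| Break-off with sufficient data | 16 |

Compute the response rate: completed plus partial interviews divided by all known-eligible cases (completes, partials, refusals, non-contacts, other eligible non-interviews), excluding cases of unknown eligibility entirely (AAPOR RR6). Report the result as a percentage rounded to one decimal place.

54.2%

Num = 113 + 16 = 129
Denom = 113 + 16 + 62 + 34 + 13 = 238
RR6 = 129 / 238 = 0.5420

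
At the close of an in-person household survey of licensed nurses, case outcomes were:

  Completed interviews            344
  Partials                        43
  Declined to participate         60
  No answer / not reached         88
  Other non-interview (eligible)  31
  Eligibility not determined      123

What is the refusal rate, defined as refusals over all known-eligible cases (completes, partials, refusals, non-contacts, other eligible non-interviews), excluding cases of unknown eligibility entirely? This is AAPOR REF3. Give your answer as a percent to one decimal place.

10.6%

Numerator: 60
Base: 344 + 43 + 60 + 88 + 31 = 566
REF3 = 60 / 566 = 0.1060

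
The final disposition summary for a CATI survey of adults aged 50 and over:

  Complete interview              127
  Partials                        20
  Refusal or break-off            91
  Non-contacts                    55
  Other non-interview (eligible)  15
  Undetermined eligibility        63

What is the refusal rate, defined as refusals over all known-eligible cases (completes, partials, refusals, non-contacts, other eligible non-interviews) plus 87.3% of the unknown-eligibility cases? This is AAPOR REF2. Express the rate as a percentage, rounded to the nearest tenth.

25.1%

Top = 91
Known eligible = 127 + 20 + 91 + 55 + 15 = 308
Eligible share of unknowns = 0.8730 × 63 = 55.00
Denom = 308 + 55.00 = 363.00
REF2 = 91 / 363.00 = 0.2507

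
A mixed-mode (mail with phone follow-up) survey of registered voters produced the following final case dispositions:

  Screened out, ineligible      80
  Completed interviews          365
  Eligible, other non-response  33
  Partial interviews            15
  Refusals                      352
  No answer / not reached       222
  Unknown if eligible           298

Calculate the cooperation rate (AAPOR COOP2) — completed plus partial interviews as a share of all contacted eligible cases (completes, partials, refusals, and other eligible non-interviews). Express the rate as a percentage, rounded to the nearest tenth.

49.7%

Top = 365 + 15 = 380
Denominator = 365 + 15 + 352 + 33 = 765
COOP2 = 380 / 765 = 0.4967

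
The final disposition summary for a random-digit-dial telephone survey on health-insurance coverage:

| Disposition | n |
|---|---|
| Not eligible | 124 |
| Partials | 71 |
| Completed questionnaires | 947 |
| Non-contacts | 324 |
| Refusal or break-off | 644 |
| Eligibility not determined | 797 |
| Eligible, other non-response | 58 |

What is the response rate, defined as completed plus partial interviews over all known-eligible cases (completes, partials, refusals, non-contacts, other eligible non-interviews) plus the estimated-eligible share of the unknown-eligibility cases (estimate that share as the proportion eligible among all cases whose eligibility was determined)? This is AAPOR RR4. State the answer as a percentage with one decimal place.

Num = 947 + 71 = 1018
Eligible (known) = 947 + 71 + 644 + 324 + 58 = 2044
e = 2044 / (2044 + 124) = 2044 / 2168 = 0.9428
e × U = 0.9428 × 797 = 751.41
Denom = 2044 + 751.41 = 2795.41
RR4 = 1018 / 2795.41 = 0.3642

36.4%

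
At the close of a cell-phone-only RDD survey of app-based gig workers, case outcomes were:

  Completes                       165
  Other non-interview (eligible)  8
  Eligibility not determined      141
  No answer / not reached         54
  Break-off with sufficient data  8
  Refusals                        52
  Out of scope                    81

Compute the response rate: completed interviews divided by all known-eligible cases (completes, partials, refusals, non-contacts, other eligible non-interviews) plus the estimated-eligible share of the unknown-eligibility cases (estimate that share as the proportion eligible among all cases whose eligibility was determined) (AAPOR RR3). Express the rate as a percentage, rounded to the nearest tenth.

41.6%

Top → 165
Determined eligible → 165 + 8 + 52 + 54 + 8 = 287
e = 287 / (287 + 81) = 287 / 368 = 0.7799
Estimated eligible among unknowns → 0.7799 × 141 = 109.97
Denominator → 287 + 109.97 = 396.97
RR3 = 165 / 396.97 = 0.4156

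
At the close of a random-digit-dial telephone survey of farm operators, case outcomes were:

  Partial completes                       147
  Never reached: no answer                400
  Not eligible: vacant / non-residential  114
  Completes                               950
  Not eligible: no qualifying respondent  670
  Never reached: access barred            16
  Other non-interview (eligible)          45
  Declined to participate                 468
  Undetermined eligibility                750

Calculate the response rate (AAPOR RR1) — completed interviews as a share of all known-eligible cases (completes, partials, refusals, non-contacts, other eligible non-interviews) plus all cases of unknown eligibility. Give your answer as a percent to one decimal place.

Non-contacts = 400 + 16 = 416
Not eligible = 670 + 114 = 784
Top → 950
Denom → 950 + 147 + 468 + 416 + 45 + 750 = 2776
RR1 = 950 / 2776 = 0.3422

34.2%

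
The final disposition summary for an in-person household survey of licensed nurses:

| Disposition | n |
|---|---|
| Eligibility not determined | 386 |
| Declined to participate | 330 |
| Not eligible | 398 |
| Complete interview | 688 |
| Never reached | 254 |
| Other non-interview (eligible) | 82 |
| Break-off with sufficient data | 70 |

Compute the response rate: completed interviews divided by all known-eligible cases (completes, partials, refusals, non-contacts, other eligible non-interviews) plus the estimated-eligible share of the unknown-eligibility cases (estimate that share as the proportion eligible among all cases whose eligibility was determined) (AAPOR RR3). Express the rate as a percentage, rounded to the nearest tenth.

39.9%

Top: 688
Determined eligible: 688 + 70 + 330 + 254 + 82 = 1424
e = 1424 / (1424 + 398) = 1424 / 1822 = 0.7816
Estimated eligible among unknowns: 0.7816 × 386 = 301.70
Denom: 1424 + 301.70 = 1725.70
RR3 = 688 / 1725.70 = 0.3987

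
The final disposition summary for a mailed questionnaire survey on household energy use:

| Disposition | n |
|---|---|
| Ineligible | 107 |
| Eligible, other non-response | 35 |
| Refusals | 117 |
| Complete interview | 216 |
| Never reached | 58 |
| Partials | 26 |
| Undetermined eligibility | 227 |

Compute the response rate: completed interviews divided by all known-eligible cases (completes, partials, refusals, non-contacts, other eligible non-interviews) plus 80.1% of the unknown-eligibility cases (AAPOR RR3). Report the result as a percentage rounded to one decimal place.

34.1%

Numerator → 216
Known eligible → 216 + 26 + 117 + 58 + 35 = 452
Estimated eligible among unknowns → 0.8010 × 227 = 181.83
Denominator → 452 + 181.83 = 633.83
RR3 = 216 / 633.83 = 0.3408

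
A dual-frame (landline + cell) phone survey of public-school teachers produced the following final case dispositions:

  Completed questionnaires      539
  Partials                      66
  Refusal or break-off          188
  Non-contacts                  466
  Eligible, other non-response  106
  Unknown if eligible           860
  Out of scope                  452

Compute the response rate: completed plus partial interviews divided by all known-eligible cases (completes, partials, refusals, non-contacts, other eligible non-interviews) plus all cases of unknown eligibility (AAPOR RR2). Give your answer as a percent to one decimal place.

27.2%

Numerator = 539 + 66 = 605
Denom = 539 + 66 + 188 + 466 + 106 + 860 = 2225
RR2 = 605 / 2225 = 0.2719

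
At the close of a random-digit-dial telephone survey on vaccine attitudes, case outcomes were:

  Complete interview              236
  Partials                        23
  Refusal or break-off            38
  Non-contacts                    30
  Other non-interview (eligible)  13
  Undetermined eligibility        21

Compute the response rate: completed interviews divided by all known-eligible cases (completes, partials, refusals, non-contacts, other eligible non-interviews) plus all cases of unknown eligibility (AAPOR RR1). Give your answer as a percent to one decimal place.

Numerator → 236
Base → 236 + 23 + 38 + 30 + 13 + 21 = 361
RR1 = 236 / 361 = 0.6537

65.4%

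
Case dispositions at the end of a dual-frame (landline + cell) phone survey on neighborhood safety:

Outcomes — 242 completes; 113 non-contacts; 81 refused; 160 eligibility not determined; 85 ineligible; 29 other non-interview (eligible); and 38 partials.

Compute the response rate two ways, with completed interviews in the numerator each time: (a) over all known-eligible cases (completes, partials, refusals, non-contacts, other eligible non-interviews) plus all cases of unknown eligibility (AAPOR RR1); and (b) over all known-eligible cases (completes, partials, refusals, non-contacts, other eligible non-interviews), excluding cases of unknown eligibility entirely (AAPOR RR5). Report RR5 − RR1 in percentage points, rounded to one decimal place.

Numerator: 242
Denominator: 242 + 38 + 81 + 113 + 29 + 160 = 663
RR1 = 242 / 663 = 0.3650
Denominator: 242 + 38 + 81 + 113 + 29 = 503
RR5 = 242 / 503 = 0.4811
Difference = 48.11 − 36.50 = 11.61 percentage points

11.6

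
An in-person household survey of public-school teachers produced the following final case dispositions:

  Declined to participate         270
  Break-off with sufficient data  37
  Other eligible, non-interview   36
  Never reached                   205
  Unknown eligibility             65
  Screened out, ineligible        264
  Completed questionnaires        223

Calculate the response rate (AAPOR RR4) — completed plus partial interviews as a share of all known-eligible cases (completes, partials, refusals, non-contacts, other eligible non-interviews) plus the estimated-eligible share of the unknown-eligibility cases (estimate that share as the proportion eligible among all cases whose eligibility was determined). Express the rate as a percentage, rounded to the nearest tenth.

Num: 223 + 37 = 260
Known eligible: 223 + 37 + 270 + 205 + 36 = 771
e = 771 / (771 + 264) = 771 / 1035 = 0.7449
Eligible share of unknowns: 0.7449 × 65 = 48.42
Denominator: 771 + 48.42 = 819.42
RR4 = 260 / 819.42 = 0.3173

31.7%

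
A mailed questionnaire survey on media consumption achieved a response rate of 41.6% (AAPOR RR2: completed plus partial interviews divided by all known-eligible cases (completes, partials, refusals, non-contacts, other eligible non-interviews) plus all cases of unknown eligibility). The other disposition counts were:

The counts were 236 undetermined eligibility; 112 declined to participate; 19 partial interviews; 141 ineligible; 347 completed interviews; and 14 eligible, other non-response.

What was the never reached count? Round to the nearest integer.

Top: 347 + 19 = 366
RR2 = 366 / D = 0.416
D = 366 / 0.416 = 879.8
Other denominator terms total 728
never reached = 879.8 − 728 ≈ 152

152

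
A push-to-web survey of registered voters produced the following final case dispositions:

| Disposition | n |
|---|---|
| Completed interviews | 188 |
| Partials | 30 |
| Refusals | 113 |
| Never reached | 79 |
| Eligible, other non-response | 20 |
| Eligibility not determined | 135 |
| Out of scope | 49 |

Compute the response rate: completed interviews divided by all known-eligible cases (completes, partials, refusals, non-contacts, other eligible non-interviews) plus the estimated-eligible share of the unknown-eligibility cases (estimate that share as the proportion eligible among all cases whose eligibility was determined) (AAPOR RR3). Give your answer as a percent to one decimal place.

34.1%

Top = 188
Determined eligible = 188 + 30 + 113 + 79 + 20 = 430
e = 430 / (430 + 49) = 430 / 479 = 0.8977
Estimated eligible among unknowns = 0.8977 × 135 = 121.19
Denominator = 430 + 121.19 = 551.19
RR3 = 188 / 551.19 = 0.3411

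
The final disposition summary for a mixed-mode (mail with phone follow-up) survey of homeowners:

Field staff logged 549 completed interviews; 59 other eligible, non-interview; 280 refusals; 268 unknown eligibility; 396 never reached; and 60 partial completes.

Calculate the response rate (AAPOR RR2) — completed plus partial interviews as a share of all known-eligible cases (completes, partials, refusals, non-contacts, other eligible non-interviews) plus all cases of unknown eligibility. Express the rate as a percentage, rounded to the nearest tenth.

37.8%

Num = 549 + 60 = 609
Denom = 549 + 60 + 280 + 396 + 59 + 268 = 1612
RR2 = 609 / 1612 = 0.3778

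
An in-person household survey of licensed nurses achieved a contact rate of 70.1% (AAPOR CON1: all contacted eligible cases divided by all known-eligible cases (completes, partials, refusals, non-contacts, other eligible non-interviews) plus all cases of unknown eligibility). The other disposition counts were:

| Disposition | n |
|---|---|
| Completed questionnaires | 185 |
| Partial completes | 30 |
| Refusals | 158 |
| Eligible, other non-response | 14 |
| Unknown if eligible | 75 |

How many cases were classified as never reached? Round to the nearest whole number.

90

Num → 185 + 30 + 158 + 14 = 387
CON1 = 387 / D = 0.701
D = 387 / 0.701 = 552.1
Other denominator terms total 462
never reached = 552.1 − 462 ≈ 90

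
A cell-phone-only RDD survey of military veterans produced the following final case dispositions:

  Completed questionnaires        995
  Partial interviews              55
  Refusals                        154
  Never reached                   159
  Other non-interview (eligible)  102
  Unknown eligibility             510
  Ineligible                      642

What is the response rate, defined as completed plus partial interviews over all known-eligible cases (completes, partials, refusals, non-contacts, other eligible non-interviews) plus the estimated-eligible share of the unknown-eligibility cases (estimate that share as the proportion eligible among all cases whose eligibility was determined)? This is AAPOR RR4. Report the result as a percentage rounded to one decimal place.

Numerator → 995 + 55 = 1050
Determined eligible → 995 + 55 + 154 + 159 + 102 = 1465
e = 1465 / (1465 + 642) = 1465 / 2107 = 0.6953
e × U → 0.6953 × 510 = 354.60
Denominator → 1465 + 354.60 = 1819.60
RR4 = 1050 / 1819.60 = 0.5770

57.7%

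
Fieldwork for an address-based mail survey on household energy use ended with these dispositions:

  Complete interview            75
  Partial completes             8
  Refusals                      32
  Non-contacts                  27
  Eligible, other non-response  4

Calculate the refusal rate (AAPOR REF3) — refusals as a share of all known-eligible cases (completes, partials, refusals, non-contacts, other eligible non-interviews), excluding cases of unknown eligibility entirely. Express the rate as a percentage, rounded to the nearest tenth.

Top → 32
Denominator → 75 + 8 + 32 + 27 + 4 = 146
REF3 = 32 / 146 = 0.2192

21.9%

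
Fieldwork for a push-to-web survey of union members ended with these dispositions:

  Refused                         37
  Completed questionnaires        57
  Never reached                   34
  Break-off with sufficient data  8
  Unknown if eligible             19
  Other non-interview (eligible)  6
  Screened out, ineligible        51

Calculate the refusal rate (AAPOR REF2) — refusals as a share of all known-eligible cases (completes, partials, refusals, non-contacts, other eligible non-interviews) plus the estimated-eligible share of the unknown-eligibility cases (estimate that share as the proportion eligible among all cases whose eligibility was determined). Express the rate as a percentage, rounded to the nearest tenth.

23.7%

Numerator = 37
Known eligible = 57 + 8 + 37 + 34 + 6 = 142
e = 142 / (142 + 51) = 142 / 193 = 0.7358
e × U = 0.7358 × 19 = 13.98
Denom = 142 + 13.98 = 155.98
REF2 = 37 / 155.98 = 0.2372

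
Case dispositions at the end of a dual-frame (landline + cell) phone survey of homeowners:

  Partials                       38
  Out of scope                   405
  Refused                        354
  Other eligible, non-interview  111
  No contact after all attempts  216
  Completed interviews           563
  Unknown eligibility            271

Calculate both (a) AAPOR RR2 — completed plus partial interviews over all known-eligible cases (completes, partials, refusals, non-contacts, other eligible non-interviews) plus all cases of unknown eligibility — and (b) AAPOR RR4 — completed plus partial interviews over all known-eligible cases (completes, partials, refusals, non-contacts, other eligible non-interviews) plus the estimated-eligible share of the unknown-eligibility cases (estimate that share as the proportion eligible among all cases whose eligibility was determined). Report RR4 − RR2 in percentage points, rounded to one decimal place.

1.7

Numerator: 563 + 38 = 601
Denom: 563 + 38 + 354 + 216 + 111 + 271 = 1553
RR2 = 601 / 1553 = 0.3870
Determined eligible: 563 + 38 + 354 + 216 + 111 = 1282
e = 1282 / (1282 + 405) = 1282 / 1687 = 0.7599
Estimated eligible among unknowns: 0.7599 × 271 = 205.93
Denom: 1282 + 205.93 = 1487.93
RR4 = 601 / 1487.93 = 0.4039
Difference = 40.39 − 38.70 = 1.69 percentage points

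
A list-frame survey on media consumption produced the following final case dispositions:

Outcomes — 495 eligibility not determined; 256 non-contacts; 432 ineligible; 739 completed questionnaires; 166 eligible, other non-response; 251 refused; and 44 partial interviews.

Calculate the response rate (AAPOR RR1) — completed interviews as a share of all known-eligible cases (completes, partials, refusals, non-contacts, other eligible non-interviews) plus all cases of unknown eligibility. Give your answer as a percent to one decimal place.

Top → 739
Base → 739 + 44 + 251 + 256 + 166 + 495 = 1951
RR1 = 739 / 1951 = 0.3788

37.9%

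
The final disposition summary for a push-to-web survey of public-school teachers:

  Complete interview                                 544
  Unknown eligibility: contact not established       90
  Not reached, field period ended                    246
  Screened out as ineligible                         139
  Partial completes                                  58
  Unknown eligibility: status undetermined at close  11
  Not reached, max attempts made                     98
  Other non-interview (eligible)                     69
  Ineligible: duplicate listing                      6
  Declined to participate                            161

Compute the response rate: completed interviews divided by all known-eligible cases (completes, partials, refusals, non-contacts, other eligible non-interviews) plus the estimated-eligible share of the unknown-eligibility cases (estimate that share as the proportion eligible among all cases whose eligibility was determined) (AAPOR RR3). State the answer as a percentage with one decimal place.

43.0%

No contact after all attempts = 246 + 98 = 344
Unknown eligibility = 90 + 11 = 101
Out of scope = 139 + 6 = 145
Numerator → 544
Determined eligible → 544 + 58 + 161 + 344 + 69 = 1176
e = 1176 / (1176 + 145) = 1176 / 1321 = 0.8902
e × U → 0.8902 × 101 = 89.91
Denominator → 1176 + 89.91 = 1265.91
RR3 = 544 / 1265.91 = 0.4297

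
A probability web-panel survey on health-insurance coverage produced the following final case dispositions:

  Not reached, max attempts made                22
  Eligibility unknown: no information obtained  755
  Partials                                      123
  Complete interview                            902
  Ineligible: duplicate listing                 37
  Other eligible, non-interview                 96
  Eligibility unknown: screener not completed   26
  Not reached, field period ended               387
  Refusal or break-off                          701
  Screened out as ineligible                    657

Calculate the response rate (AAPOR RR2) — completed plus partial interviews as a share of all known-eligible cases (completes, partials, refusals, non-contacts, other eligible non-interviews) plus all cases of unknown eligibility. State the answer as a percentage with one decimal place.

No contact after all attempts = 387 + 22 = 409
Eligibility not determined = 26 + 755 = 781
Not eligible = 657 + 37 = 694
Top: 902 + 123 = 1025
Denom: 902 + 123 + 701 + 409 + 96 + 781 = 3012
RR2 = 1025 / 3012 = 0.3403

34.0%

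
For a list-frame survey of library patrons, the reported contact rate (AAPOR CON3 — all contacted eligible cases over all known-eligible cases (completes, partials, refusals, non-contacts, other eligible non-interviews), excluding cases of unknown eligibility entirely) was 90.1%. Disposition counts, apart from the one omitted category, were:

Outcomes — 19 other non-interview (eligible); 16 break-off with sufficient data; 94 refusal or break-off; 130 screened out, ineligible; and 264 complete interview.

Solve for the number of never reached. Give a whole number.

Num: 264 + 16 + 94 + 19 = 393
CON3 = 393 / D = 0.901
D = 393 / 0.901 = 436.2
Other denominator terms total 393
never reached = 436.2 − 393 ≈ 43

43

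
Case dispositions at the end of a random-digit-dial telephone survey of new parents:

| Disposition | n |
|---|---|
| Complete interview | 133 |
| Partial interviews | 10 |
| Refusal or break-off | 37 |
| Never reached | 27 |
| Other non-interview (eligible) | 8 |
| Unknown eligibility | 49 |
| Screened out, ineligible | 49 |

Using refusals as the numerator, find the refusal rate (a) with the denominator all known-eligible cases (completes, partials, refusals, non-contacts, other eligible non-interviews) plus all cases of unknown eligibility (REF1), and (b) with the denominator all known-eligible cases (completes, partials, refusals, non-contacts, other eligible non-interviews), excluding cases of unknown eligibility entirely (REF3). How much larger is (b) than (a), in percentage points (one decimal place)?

Numerator = 37
Denom = 133 + 10 + 37 + 27 + 8 + 49 = 264
REF1 = 37 / 264 = 0.1402
Denom = 133 + 10 + 37 + 27 + 8 = 215
REF3 = 37 / 215 = 0.1721
Difference = 17.21 − 14.02 = 3.19 percentage points

3.2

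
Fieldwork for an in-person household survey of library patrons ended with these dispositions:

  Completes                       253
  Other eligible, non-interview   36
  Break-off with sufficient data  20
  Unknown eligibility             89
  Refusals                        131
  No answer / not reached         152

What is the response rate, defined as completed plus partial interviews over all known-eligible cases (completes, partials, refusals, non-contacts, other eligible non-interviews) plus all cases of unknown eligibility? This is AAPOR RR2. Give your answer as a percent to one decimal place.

40.1%

Numerator: 253 + 20 = 273
Base: 253 + 20 + 131 + 152 + 36 + 89 = 681
RR2 = 273 / 681 = 0.4009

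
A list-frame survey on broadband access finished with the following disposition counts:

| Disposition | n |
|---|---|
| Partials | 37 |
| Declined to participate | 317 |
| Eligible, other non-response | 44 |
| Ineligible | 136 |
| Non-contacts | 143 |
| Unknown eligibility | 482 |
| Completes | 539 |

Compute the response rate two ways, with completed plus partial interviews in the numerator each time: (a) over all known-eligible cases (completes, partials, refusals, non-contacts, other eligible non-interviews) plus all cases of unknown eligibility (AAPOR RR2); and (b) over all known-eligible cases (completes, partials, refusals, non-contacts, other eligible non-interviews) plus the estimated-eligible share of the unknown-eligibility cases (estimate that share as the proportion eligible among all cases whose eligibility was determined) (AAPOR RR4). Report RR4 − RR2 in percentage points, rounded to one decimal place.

1.3

Top → 539 + 37 = 576
Denom → 539 + 37 + 317 + 143 + 44 + 482 = 1562
RR2 = 576 / 1562 = 0.3688
Eligible (known) → 539 + 37 + 317 + 143 + 44 = 1080
e = 1080 / (1080 + 136) = 1080 / 1216 = 0.8882
Estimated eligible among unknowns → 0.8882 × 482 = 428.11
Denom → 1080 + 428.11 = 1508.11
RR4 = 576 / 1508.11 = 0.3819
Difference = 38.19 − 36.88 = 1.31 percentage points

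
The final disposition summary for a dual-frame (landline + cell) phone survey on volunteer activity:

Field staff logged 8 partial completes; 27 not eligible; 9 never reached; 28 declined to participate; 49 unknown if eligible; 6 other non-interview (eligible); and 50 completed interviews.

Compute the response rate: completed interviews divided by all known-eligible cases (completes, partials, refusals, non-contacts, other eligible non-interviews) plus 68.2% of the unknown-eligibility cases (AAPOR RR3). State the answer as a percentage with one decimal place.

37.2%

Numerator: 50
Eligible (known): 50 + 8 + 28 + 9 + 6 = 101
Eligible share of unknowns: 0.6820 × 49 = 33.42
Denom: 101 + 33.42 = 134.42
RR3 = 50 / 134.42 = 0.3720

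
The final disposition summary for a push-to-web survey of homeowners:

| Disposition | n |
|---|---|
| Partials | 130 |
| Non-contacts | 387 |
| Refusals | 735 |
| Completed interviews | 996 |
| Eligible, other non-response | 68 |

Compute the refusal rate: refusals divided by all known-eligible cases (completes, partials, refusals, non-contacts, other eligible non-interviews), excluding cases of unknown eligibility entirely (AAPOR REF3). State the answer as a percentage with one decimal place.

31.7%

Top = 735
Base = 996 + 130 + 735 + 387 + 68 = 2316
REF3 = 735 / 2316 = 0.3174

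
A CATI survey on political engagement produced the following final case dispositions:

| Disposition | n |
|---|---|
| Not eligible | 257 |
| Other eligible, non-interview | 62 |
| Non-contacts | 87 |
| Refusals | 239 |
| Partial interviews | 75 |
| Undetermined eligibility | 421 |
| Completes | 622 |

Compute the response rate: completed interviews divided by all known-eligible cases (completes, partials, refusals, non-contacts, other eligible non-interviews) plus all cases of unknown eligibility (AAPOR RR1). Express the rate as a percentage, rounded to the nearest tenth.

41.3%

Top → 622
Base → 622 + 75 + 239 + 87 + 62 + 421 = 1506
RR1 = 622 / 1506 = 0.4130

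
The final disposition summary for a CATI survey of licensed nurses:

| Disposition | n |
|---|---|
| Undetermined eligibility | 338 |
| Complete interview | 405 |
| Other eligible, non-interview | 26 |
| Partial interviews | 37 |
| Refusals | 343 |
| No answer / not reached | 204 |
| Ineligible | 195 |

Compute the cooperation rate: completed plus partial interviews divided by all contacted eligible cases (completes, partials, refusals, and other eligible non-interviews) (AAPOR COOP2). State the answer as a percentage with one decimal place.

54.5%

Numerator = 405 + 37 = 442
Base = 405 + 37 + 343 + 26 = 811
COOP2 = 442 / 811 = 0.5450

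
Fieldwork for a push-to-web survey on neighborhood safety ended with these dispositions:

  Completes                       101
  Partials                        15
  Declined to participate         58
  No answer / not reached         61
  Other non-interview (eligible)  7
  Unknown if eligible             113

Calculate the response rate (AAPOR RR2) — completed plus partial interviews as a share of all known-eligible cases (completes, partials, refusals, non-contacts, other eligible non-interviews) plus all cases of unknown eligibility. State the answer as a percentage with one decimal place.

Num → 101 + 15 = 116
Denom → 101 + 15 + 58 + 61 + 7 + 113 = 355
RR2 = 116 / 355 = 0.3268

32.7%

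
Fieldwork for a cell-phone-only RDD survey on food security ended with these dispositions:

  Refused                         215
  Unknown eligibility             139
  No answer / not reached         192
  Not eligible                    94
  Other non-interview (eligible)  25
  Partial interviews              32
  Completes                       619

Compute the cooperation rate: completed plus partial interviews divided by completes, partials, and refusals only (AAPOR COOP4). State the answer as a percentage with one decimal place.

75.2%

Numerator: 619 + 32 = 651
Base: 619 + 32 + 215 = 866
COOP4 = 651 / 866 = 0.7517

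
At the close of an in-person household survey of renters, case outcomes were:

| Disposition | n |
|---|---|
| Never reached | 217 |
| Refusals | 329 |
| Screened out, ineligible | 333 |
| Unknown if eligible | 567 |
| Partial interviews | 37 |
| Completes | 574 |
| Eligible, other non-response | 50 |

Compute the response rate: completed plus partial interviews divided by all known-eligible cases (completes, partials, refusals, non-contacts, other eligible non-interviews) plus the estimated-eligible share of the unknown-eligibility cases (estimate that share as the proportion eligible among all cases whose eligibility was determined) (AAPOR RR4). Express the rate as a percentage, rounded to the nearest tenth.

Top → 574 + 37 = 611
Eligible (known) → 574 + 37 + 329 + 217 + 50 = 1207
e = 1207 / (1207 + 333) = 1207 / 1540 = 0.7838
Eligible share of unknowns → 0.7838 × 567 = 444.41
Denom → 1207 + 444.41 = 1651.41
RR4 = 611 / 1651.41 = 0.3700

37.0%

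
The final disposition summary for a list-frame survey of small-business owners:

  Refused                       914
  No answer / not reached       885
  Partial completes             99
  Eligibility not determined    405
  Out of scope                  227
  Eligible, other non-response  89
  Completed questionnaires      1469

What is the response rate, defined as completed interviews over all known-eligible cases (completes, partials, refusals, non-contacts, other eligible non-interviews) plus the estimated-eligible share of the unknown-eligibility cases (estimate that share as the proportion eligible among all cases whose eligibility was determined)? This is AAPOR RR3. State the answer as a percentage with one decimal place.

Numerator = 1469
Determined eligible = 1469 + 99 + 914 + 885 + 89 = 3456
e = 3456 / (3456 + 227) = 3456 / 3683 = 0.9384
e × U = 0.9384 × 405 = 380.05
Denominator = 3456 + 380.05 = 3836.05
RR3 = 1469 / 3836.05 = 0.3829

38.3%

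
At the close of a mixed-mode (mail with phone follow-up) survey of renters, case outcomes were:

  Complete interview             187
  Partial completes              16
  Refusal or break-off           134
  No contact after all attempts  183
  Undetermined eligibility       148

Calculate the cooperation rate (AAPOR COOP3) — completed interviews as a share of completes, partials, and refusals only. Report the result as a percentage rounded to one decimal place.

55.5%

Numerator: 187
Base: 187 + 16 + 134 = 337
COOP3 = 187 / 337 = 0.5549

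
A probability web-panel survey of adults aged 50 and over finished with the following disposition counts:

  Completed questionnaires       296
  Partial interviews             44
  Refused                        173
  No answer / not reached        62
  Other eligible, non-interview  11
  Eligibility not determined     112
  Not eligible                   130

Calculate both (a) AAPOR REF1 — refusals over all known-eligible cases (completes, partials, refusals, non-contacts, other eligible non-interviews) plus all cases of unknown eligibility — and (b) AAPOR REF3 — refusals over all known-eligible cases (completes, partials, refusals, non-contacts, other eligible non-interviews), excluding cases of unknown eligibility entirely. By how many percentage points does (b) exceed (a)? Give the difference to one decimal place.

4.7

Top = 173
Denominator = 296 + 44 + 173 + 62 + 11 + 112 = 698
REF1 = 173 / 698 = 0.2479
Denominator = 296 + 44 + 173 + 62 + 11 = 586
REF3 = 173 / 586 = 0.2952
Difference = 29.52 − 24.79 = 4.73 percentage points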